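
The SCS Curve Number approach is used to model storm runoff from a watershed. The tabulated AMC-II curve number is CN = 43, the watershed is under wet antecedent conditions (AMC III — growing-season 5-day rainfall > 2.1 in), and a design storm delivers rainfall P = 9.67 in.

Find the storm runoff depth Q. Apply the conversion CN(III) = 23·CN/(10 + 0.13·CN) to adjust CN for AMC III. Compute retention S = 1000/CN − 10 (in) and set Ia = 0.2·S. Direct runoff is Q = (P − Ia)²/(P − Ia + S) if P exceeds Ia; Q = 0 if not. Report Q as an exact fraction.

Q = 709575423769/139682700700 in ≈ 5.080 in

CN(III) from CN(II)=43: (23·43)/(10 + 0.13·43) = 98900/1559 ≈ 63.438
S = 1000/(98900/1559) − 10 = 5700/989 in ≈ 5.763 in
Ia = 0.2S: 0.2·5.763 = 1.153 in (exactly 1140/989)
Excess rainfall: 9.670 − 1.153 = 8.517 in; P > Ia so Q > 0
Runoff Q = (P−Ia)²/(P−Ia+S) = (8.517)²/(8.517+5.763) = 709575423769/139682700700 ≈ 5.080 in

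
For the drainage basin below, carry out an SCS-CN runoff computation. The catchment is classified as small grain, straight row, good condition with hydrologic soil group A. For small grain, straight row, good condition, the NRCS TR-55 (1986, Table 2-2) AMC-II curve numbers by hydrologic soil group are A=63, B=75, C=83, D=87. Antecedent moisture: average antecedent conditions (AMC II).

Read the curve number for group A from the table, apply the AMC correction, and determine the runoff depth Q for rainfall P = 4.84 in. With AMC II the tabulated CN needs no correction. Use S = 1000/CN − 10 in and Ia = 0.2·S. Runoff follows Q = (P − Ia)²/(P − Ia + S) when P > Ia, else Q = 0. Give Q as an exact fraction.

NRCS table: small grain, straight row, good condition, soil group A → CN(II) = 63
Average conditions: CN = 63 (no AMC adjustment).
S = 1000/63 − 10 = 370/63 in ≈ 5.873 in
Ia = 0.2·(370/63) = 74/63 in ≈ 1.175 in
Excess rainfall: 4.840 − 1.175 = 3.665 in; P > Ia so Q > 0
Q = (5773/1575)²/((5773/1575) + 370/63) = (33327529/2480625)/(15023/1575) = 33327529/23661225 in ≈ 1.409 in

Q = 33327529/23661225 in ≈ 1.409 in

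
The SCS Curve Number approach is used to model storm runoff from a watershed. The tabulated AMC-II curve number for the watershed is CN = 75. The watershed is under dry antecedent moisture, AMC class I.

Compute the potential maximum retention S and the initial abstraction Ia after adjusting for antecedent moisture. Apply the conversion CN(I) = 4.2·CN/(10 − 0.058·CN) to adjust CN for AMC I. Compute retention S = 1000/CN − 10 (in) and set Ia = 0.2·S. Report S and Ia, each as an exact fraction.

Adjust CN=75 to AMC I: 4.2·75/(10 − 0.058·75) → 315 ÷ (113/20) = 6300/113 ≈ 55.752
Retention S: 1000/CN − 10 with CN=55.752 → S = 500/63 ≈ 7.937 in
Ia = 0.2S: 0.2·7.937 = 1.587 in (exactly 100/63)

S = 500/63 in ≈ 7.937 in; Ia = 100/63 in ≈ 1.587 in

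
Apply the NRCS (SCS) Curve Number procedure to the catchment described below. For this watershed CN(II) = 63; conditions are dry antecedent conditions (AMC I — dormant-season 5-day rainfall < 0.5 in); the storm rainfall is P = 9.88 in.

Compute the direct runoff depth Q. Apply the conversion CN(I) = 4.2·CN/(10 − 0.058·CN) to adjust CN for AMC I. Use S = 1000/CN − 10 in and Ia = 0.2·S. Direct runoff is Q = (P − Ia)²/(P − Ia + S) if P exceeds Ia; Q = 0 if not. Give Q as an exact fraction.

Dry (AMC I): CN(I) = 4.2·63/(10 − 0.058·63) = (1323/5)/(3173/500) = 132300/3173 ≈ 41.696
Max retention: S = 1000/(132300/3173) − 10 = 18500/1323 in (≈ 13.983 in)
Ia = 0.2S: 0.2·13.983 = 2.797 in (exactly 3700/1323)
Excess rainfall: 9.880 − 2.797 = 7.083 in; P > Ia so Q > 0
Q = (234281/33075)²/((234281/33075) + 18500/1323) = (54887586961/1093955625)/(696781/33075) = 54887586961/23046031575 in ≈ 2.382 in

Q = 54887586961/23046031575 in ≈ 2.382 in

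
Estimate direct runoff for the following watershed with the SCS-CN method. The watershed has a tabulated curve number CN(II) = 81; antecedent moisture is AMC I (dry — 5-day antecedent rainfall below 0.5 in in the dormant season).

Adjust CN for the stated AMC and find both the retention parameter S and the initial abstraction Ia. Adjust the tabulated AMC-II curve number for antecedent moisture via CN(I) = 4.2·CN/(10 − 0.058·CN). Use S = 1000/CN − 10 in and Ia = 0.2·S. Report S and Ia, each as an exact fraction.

Adjust CN=81 to AMC I: 4.2·81/(10 − 0.058·81) → (1701/5) ÷ (2651/500) = 170100/2651 ≈ 64.164
Max retention: S = 1000/(170100/2651) − 10 = 9500/1701 in (≈ 5.585 in)
Initial abstraction Ia = S/5 = (9500/1701)/5 = 1900/1701 ≈ 1.117 in

S = 9500/1701 in ≈ 5.585 in; Ia = 1900/1701 in ≈ 1.117 in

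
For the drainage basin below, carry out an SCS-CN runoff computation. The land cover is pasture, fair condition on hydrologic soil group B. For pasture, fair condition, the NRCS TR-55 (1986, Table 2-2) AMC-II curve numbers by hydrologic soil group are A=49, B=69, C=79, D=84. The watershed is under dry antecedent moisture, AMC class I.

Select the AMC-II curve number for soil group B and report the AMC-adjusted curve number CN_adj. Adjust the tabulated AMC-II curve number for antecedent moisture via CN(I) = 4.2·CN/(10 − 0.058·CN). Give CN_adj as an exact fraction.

CN_adj = 144900/2999 ≈ 48.316

NRCS table: pasture, fair condition, soil group B → CN(II) = 69
CN(I) from CN(II)=69: (4.2·69)/(10 − 0.058·69) = 144900/2999 ≈ 48.316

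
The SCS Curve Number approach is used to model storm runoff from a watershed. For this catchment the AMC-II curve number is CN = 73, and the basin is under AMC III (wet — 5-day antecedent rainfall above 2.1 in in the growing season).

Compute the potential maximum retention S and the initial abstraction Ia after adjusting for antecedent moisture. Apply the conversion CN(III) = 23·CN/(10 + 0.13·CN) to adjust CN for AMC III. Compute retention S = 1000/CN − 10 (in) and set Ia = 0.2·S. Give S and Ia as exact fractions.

S = 2700/1679 in ≈ 1.608 in; Ia = 540/1679 in ≈ 0.322 in

Wet (AMC III): CN(III) = 23·73/(10 + 0.13·73) = 1679/(1949/100) = 167900/1949 ≈ 86.147
S = 1000/(167900/1949) − 10 = 2700/1679 in ≈ 1.608 in
Ia = 0.2·(2700/1679) = 540/1679 in ≈ 0.322 in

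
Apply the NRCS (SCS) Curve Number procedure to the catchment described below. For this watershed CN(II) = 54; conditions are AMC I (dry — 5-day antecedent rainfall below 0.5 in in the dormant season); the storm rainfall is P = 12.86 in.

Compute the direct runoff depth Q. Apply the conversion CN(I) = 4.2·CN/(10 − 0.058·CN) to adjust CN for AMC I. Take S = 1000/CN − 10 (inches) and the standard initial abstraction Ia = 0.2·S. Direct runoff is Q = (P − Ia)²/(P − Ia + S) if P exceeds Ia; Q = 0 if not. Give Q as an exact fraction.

Adjust CN=54 to AMC I: 4.2·54/(10 − 0.058·54) → (1134/5) ÷ (1717/250) = 56700/1717 ≈ 33.023
Max retention: S = 1000/(56700/1717) − 10 = 11500/567 in (≈ 20.282 in)
Ia = 0.2S: 0.2·20.282 = 4.056 in (exactly 2300/567)
Since P=12.860 > Ia=4.056: effective rainfall P−Ia = 249581/28350 in
Q = (249581/28350)²/((249581/28350) + 11500/567) = (62290675561/803722500)/(824581/28350) = 62290675561/23376871350 in ≈ 2.665 in

Q = 62290675561/23376871350 in ≈ 2.665 in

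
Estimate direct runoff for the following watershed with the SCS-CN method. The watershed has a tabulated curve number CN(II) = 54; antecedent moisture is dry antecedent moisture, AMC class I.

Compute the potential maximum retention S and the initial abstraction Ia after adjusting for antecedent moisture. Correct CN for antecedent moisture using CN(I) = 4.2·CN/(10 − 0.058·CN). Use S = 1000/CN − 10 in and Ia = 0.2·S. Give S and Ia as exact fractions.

Dry (AMC I): CN(I) = 4.2·54/(10 − 0.058·54) = (1134/5)/(1717/250) = 56700/1717 ≈ 33.023
S = 1000/(56700/1717) − 10 = 11500/567 in ≈ 20.282 in
Ia = 0.2S: 0.2·20.282 = 4.056 in (exactly 2300/567)

S = 11500/567 in ≈ 20.282 in; Ia = 2300/567 in ≈ 4.056 in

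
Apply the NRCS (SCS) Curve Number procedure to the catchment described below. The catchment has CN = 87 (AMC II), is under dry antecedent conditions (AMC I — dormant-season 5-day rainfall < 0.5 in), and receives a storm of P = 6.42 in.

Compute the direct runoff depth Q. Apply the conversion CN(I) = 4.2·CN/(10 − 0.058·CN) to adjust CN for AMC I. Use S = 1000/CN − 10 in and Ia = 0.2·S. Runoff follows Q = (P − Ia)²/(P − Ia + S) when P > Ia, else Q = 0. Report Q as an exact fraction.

Dry (AMC I): CN(I) = 4.2·87/(10 − 0.058·87) = (1827/5)/(2477/500) = 182700/2477 ≈ 73.759
Retention S: 1000/CN − 10 with CN=73.759 → S = 6500/1827 ≈ 3.558 in
Initial abstraction Ia = S/5 = (6500/1827)/5 = 1300/1827 ≈ 0.712 in
Excess rainfall: 6.420 − 0.712 = 5.708 in; P > Ia so Q > 0
Q: (521467/91350)² ÷ (846467/91350) = 271927832089/77324760450 in (≈ 3.517 in)

Q = 271927832089/77324760450 in ≈ 3.517 in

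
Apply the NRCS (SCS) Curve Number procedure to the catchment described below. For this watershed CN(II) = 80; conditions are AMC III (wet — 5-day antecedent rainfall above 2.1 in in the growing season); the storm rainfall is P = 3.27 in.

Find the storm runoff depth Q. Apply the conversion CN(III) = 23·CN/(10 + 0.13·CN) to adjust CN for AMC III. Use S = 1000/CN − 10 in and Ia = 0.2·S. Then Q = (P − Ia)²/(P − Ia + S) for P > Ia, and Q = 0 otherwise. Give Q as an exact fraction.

Q = 49294441/21898300 in ≈ 2.251 in

CN(III) from CN(II)=80: (23·80)/(10 + 0.13·80) = 4600/51 ≈ 90.196
S = 1000/(4600/51) − 10 = 25/23 in ≈ 1.087 in
Ia = 0.2S: 0.2·1.087 = 0.217 in (exactly 5/23)
Since P=3.270 > Ia=0.217: effective rainfall P−Ia = 7021/2300 in
Q = (7021/2300)²/((7021/2300) + 25/23) = (49294441/5290000)/(9521/2300) = 49294441/21898300 in ≈ 2.251 in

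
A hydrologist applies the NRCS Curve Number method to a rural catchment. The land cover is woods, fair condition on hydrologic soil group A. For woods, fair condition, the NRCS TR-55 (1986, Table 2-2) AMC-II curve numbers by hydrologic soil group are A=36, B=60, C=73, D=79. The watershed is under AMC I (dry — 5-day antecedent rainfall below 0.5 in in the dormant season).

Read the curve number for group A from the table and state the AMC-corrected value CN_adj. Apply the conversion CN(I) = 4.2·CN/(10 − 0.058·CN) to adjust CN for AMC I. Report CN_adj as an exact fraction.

NRCS table: woods, fair condition, soil group A → CN(II) = 36
CN(I) from CN(II)=36: (4.2·36)/(10 − 0.058·36) = 18900/989 ≈ 19.110

CN_adj = 18900/989 ≈ 19.110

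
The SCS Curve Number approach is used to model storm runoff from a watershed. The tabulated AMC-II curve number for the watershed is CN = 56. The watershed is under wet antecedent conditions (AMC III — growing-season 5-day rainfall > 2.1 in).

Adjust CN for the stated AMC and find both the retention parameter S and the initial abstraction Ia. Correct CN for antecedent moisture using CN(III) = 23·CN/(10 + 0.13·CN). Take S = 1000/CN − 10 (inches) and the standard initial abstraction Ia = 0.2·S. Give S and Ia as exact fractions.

Wet (AMC III): CN(III) = 23·56/(10 + 0.13·56) = 1288/(432/25) = 4025/54 ≈ 74.537
Retention S: 1000/CN − 10 with CN=74.537 → S = 550/161 ≈ 3.416 in
Ia = 0.2·(550/161) = 110/161 in ≈ 0.683 in

S = 550/161 in ≈ 3.416 in; Ia = 110/161 in ≈ 0.683 in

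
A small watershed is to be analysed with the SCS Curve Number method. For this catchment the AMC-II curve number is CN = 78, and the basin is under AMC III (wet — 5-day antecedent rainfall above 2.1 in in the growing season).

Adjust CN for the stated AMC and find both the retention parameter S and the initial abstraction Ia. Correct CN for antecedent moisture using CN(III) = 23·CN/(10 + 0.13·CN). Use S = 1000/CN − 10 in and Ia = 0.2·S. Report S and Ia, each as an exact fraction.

CN(III) from CN(II)=78: (23·78)/(10 + 0.13·78) = 89700/1007 ≈ 89.076
Max retention: S = 1000/(89700/1007) − 10 = 1100/897 in (≈ 1.226 in)
Ia = 0.2·(1100/897) = 220/897 in ≈ 0.245 in

S = 1100/897 in ≈ 1.226 in; Ia = 220/897 in ≈ 0.245 in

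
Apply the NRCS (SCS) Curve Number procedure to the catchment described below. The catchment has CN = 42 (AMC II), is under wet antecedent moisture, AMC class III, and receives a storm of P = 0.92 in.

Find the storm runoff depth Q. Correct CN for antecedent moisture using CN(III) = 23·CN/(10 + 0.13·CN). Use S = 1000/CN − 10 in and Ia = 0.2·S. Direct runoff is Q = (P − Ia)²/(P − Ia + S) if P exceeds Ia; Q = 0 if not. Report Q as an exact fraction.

Q = 0 in ≈ 0.000 in

Wet (AMC III): CN(III) = 23·42/(10 + 0.13·42) = 966/(773/50) = 48300/773 ≈ 62.484
Retention S: 1000/CN − 10 with CN=62.484 → S = 2900/483 ≈ 6.004 in
Ia = 0.2·(2900/483) = 580/483 in ≈ 1.201 in
P = 0.920 ≤ Ia = 1.201 in: entire storm abstracted, Q = 0.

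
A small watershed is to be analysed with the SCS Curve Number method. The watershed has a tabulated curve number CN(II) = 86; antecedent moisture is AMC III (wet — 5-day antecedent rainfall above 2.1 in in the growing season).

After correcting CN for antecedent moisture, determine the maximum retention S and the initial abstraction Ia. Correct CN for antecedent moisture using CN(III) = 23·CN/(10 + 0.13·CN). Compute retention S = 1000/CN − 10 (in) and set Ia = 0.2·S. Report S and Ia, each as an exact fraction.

CN(III) from CN(II)=86: (23·86)/(10 + 0.13·86) = 98900/1059 ≈ 93.390
Max retention: S = 1000/(98900/1059) − 10 = 700/989 in (≈ 0.708 in)
Initial abstraction Ia = S/5 = (700/989)/5 = 140/989 ≈ 0.142 in

S = 700/989 in ≈ 0.708 in; Ia = 140/989 in ≈ 0.142 in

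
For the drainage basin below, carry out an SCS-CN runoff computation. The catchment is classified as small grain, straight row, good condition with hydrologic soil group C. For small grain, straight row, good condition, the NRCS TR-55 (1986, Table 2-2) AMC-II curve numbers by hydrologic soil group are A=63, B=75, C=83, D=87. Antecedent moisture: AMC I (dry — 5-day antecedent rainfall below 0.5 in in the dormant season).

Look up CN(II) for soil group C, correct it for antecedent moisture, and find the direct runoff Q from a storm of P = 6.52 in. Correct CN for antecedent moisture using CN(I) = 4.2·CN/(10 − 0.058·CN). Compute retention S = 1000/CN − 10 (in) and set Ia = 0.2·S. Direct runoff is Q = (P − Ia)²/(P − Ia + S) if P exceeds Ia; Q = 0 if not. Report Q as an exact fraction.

NRCS table: small grain, straight row, good condition, soil group C → CN(II) = 83
Dry (AMC I): CN(I) = 4.2·83/(10 − 0.058·83) = (1743/5)/(2593/500) = 174300/2593 ≈ 67.219
Max retention: S = 1000/(174300/2593) − 10 = 8500/1743 in (≈ 4.877 in)
Initial abstraction Ia = S/5 = (8500/1743)/5 = 1700/1743 ≈ 0.975 in
Excess rainfall: 6.520 − 0.975 = 5.545 in; P > Ia so Q > 0
Runoff Q = (P−Ia)²/(P−Ia+S) = (5.545)²/(5.545+4.877) = 58374908881/19787799675 ≈ 2.950 in

Q = 58374908881/19787799675 in ≈ 2.950 in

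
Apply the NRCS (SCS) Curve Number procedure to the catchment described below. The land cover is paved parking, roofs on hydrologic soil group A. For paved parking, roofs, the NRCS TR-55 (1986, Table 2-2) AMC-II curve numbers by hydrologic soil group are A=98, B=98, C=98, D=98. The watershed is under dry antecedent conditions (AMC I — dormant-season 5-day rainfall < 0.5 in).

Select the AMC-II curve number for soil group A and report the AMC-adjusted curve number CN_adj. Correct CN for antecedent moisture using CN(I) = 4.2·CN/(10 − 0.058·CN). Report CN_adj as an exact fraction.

NRCS table: paved parking, roofs, soil group A → CN(II) = 98
CN(I) from CN(II)=98: (4.2·98)/(10 − 0.058·98) = 102900/1079 ≈ 95.366

CN_adj = 102900/1079 ≈ 95.366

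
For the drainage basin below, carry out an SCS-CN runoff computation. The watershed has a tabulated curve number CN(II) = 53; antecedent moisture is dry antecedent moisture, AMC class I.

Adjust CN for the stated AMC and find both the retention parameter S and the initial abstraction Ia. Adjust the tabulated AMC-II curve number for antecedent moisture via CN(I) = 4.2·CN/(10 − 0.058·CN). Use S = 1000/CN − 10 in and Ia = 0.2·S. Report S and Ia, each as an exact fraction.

S = 23500/1113 in ≈ 21.114 in; Ia = 4700/1113 in ≈ 4.223 in

Adjust CN=53 to AMC I: 4.2·53/(10 − 0.058·53) → (1113/5) ÷ (3463/500) = 111300/3463 ≈ 32.140
Retention S: 1000/CN − 10 with CN=32.140 → S = 23500/1113 ≈ 21.114 in
Ia = 0.2S: 0.2·21.114 = 4.223 in (exactly 4700/1113)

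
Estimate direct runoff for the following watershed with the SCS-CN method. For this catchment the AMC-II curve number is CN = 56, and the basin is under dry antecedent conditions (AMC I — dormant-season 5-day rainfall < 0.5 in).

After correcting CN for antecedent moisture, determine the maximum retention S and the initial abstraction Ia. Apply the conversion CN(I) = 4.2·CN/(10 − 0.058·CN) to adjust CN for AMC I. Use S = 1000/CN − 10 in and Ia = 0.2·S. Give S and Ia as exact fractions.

CN(I) from CN(II)=56: (4.2·56)/(10 − 0.058·56) = 7350/211 ≈ 34.834
Retention S: 1000/CN − 10 with CN=34.834 → S = 2750/147 ≈ 18.707 in
Ia = 0.2·(2750/147) = 550/147 in ≈ 3.741 in

S = 2750/147 in ≈ 18.707 in; Ia = 550/147 in ≈ 3.741 in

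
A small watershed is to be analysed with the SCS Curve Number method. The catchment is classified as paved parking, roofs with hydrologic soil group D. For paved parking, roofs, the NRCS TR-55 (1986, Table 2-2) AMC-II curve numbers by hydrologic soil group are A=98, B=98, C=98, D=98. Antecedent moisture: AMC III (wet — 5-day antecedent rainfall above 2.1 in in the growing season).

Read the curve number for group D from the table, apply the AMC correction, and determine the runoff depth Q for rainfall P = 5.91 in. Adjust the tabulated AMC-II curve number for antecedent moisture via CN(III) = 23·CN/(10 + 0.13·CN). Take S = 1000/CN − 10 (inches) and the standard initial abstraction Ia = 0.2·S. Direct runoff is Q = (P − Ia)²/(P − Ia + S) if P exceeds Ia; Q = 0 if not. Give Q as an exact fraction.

NRCS table: paved parking, roofs, soil group D → CN(II) = 98
CN(III) from CN(II)=98: (23·98)/(10 + 0.13·98) = 112700/1137 ≈ 99.120
Max retention: S = 1000/(112700/1137) − 10 = 100/1127 in (≈ 0.089 in)
Ia = 0.2S: 0.2·0.089 = 0.018 in (exactly 20/1127)
Since P=5.910 > Ia=0.018: effective rainfall P−Ia = 664057/112700 in
Runoff Q = (P−Ia)²/(P−Ia+S) = (5.892)²/(5.892+0.089) = 440971699249/75966223900 ≈ 5.805 in

Q = 440971699249/75966223900 in ≈ 5.805 in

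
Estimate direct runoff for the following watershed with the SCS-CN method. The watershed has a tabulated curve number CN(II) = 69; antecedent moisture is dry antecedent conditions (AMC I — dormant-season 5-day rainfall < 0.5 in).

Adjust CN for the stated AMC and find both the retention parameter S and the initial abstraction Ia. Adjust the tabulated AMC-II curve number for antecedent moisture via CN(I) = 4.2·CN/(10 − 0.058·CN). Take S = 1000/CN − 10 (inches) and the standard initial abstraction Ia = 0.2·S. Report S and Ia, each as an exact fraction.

Adjust CN=69 to AMC I: 4.2·69/(10 − 0.058·69) → (1449/5) ÷ (2999/500) = 144900/2999 ≈ 48.316
S = 1000/(144900/2999) − 10 = 15500/1449 in ≈ 10.697 in
Initial abstraction Ia = S/5 = (15500/1449)/5 = 3100/1449 ≈ 2.139 in

S = 15500/1449 in ≈ 10.697 in; Ia = 3100/1449 in ≈ 2.139 in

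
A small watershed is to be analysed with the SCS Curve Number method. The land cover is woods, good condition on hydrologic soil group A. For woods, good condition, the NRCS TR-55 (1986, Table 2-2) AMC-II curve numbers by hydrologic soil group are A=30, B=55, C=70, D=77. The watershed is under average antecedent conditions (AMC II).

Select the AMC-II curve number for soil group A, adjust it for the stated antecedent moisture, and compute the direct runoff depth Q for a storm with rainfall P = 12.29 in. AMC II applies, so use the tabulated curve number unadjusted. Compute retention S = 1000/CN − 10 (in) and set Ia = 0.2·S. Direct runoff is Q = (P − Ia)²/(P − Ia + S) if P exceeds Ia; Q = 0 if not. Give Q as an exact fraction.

NRCS table: woods, good condition, soil group A → CN(II) = 30
Average conditions: CN = 30 (no AMC adjustment).
S = 1000/30 − 10 = 70/3 in ≈ 23.333 in
Initial abstraction Ia = S/5 = (70/3)/5 = 14/3 ≈ 4.667 in
Excess rainfall: 12.290 − 4.667 = 7.623 in; P > Ia so Q > 0
Q = (2287/300)²/((2287/300) + 70/3) = (5230369/90000)/(9287/300) = 5230369/2786100 in ≈ 1.877 in

Q = 5230369/2786100 in ≈ 1.877 in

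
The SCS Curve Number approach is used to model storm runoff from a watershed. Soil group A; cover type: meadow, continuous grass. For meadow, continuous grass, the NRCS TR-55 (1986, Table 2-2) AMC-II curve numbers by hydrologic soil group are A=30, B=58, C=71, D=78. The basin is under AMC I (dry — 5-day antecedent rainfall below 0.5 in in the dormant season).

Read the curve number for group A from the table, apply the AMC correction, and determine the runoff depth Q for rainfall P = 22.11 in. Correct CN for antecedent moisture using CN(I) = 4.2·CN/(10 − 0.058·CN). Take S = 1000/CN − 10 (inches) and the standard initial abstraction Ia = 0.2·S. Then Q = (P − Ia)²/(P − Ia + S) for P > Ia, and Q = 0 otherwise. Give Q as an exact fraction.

Q = 97990201/53909100 in ≈ 1.818 in

NRCS table: meadow, continuous grass, soil group A → CN(II) = 30
CN(I) from CN(II)=30: (4.2·30)/(10 − 0.058·30) = 900/59 ≈ 15.254
Max retention: S = 1000/(900/59) − 10 = 500/9 in (≈ 55.556 in)
Initial abstraction Ia = S/5 = (500/9)/5 = 100/9 ≈ 11.111 in
P − Ia = 22.110 − 11.111 = 9899/900 ≈ 10.999 in (> 0, runoff occurs)
Q: (9899/900)² ÷ (59899/900) = 97990201/53909100 in (≈ 1.818 in)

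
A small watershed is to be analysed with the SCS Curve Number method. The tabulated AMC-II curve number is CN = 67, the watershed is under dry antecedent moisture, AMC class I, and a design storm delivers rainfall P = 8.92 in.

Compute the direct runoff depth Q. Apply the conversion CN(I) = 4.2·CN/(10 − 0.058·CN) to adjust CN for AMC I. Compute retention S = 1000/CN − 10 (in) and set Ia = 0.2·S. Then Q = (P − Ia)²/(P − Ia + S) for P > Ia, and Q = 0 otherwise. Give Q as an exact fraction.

Q = 5942405569/2516032575 in ≈ 2.362 in

Dry (AMC I): CN(I) = 4.2·67/(10 − 0.058·67) = (1407/5)/(3057/500) = 46900/1019 ≈ 46.026
S = 1000/(46900/1019) − 10 = 5500/469 in ≈ 11.727 in
Ia = 0.2S: 0.2·11.727 = 2.345 in (exactly 1100/469)
Excess rainfall: 8.920 − 2.345 = 6.575 in; P > Ia so Q > 0
Runoff Q = (P−Ia)²/(P−Ia+S) = (6.575)²/(6.575+11.727) = 5942405569/2516032575 ≈ 2.362 in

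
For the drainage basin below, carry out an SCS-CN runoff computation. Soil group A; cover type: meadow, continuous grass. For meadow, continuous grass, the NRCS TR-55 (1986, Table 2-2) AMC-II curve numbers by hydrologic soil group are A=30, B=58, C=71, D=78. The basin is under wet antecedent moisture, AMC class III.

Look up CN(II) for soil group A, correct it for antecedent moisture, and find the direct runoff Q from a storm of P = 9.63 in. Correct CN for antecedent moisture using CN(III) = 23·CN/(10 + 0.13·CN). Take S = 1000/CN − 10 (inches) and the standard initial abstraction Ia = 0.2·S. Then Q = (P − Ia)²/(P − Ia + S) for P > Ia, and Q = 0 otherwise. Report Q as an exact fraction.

NRCS table: meadow, continuous grass, soil group A → CN(II) = 30
Wet (AMC III): CN(III) = 23·30/(10 + 0.13·30) = 690/(139/10) = 6900/139 ≈ 49.640
Max retention: S = 1000/(6900/139) − 10 = 700/69 in (≈ 10.145 in)
Ia = 0.2·(700/69) = 140/69 in ≈ 2.029 in
P − Ia = 9.630 − 2.029 = 52447/6900 ≈ 7.601 in (> 0, runoff occurs)
Runoff Q = (P−Ia)²/(P−Ia+S) = (7.601)²/(7.601+10.145) = 2750687809/844884300 ≈ 3.256 in

Q = 2750687809/844884300 in ≈ 3.256 in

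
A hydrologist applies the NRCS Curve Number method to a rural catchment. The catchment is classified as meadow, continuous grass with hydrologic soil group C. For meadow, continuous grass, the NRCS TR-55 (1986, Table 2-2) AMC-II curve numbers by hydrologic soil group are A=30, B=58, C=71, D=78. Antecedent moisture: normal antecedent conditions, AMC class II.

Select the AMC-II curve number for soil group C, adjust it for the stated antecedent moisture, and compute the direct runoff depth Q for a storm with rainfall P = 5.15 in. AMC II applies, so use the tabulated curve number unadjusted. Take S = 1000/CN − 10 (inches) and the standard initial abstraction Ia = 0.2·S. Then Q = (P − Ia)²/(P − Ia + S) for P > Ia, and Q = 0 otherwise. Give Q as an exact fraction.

Q = 37859409/16973260 in ≈ 2.231 in

NRCS table: meadow, continuous grass, soil group C → CN(II) = 71
AMC II — tabulated CN = 71 applies directly.
S = 1000/71 − 10 = 290/71 in ≈ 4.085 in
Ia = 0.2S: 0.2·4.085 = 0.817 in (exactly 58/71)
Since P=5.150 > Ia=0.817: effective rainfall P−Ia = 6153/1420 in
Runoff Q = (P−Ia)²/(P−Ia+S) = (4.333)²/(4.333+4.085) = 37859409/16973260 ≈ 2.231 in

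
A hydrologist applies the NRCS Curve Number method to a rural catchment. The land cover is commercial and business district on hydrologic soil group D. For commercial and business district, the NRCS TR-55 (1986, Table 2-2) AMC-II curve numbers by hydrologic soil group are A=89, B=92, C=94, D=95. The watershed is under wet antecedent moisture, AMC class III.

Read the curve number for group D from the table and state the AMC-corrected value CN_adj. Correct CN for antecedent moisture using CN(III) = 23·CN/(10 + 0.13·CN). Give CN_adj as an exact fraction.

CN_adj = 43700/447 ≈ 97.763

NRCS table: commercial and business district, soil group D → CN(II) = 95
CN(III) from CN(II)=95: (23·95)/(10 + 0.13·95) = 43700/447 ≈ 97.763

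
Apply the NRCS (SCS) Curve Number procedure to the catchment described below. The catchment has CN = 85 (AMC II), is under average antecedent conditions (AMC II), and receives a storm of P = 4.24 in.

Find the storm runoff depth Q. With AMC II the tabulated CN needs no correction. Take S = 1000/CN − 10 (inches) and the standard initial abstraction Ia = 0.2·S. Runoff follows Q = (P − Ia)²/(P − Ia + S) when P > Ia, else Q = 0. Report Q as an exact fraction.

Average conditions: CN = 85 (no AMC adjustment).
S = 1000/85 − 10 = 30/17 in ≈ 1.765 in
Initial abstraction Ia = S/5 = (30/17)/5 = 6/17 ≈ 0.353 in
Since P=4.240 > Ia=0.353: effective rainfall P−Ia = 1652/425 in
Q = (1652/425)²/((1652/425) + 30/17) = (2729104/180625)/(2402/425) = 1364552/510425 in ≈ 2.673 in

Q = 1364552/510425 in ≈ 2.673 in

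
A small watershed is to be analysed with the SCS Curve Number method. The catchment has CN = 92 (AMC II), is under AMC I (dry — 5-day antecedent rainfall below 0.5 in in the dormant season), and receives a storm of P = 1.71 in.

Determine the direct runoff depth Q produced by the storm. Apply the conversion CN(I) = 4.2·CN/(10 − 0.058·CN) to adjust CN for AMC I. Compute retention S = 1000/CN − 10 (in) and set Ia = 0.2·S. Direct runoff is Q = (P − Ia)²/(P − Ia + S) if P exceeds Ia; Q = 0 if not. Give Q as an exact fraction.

Q = 3917883649/7853241900 in ≈ 0.499 in

Adjust CN=92 to AMC I: 4.2·92/(10 − 0.058·92) → (1932/5) ÷ (583/125) = 48300/583 ≈ 82.847
S = 1000/(48300/583) − 10 = 1000/483 in ≈ 2.070 in
Initial abstraction Ia = S/5 = (1000/483)/5 = 200/483 ≈ 0.414 in
P − Ia = 1.710 − 0.414 = 62593/48300 ≈ 1.296 in (> 0, runoff occurs)
Q: (62593/48300)² ÷ (162593/48300) = 3917883649/7853241900 in (≈ 0.499 in)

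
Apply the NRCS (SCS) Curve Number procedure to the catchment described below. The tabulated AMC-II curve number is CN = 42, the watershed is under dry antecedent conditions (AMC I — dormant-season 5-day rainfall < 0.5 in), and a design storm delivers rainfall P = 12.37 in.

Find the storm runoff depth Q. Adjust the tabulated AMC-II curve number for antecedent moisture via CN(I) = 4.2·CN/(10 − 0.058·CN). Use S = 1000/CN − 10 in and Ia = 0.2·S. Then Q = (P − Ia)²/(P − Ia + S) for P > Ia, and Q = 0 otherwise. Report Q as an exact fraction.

Dry (AMC I): CN(I) = 4.2·42/(10 − 0.058·42) = (882/5)/(1891/250) = 44100/1891 ≈ 23.321
Retention S: 1000/CN − 10 with CN=23.321 → S = 14500/441 ≈ 32.880 in
Ia = 0.2·(14500/441) = 2900/441 in ≈ 6.576 in
Since P=12.370 > Ia=6.576: effective rainfall P−Ia = 255517/44100 in
Q: (255517/44100)² ÷ (1705517/44100) = 65288937289/75213299700 in (≈ 0.868 in)

Q = 65288937289/75213299700 in ≈ 0.868 in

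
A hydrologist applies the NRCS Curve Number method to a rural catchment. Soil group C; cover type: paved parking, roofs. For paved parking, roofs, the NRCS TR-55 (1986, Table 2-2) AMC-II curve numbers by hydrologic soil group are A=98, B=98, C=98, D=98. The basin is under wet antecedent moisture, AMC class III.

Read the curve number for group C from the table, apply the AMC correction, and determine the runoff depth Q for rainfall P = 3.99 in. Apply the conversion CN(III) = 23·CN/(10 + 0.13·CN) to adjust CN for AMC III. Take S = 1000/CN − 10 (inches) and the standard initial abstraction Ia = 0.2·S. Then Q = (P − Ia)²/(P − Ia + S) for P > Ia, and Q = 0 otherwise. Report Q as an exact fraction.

NRCS table: paved parking, roofs, soil group C → CN(II) = 98
Wet (AMC III): CN(III) = 23·98/(10 + 0.13·98) = 2254/(1137/50) = 112700/1137 ≈ 99.120
Max retention: S = 1000/(112700/1137) − 10 = 100/1127 in (≈ 0.089 in)
Ia = 0.2S: 0.2·0.089 = 0.018 in (exactly 20/1127)
Since P=3.990 > Ia=0.018: effective rainfall P−Ia = 447673/112700 in
Runoff Q = (P−Ia)²/(P−Ia+S) = (3.972)²/(3.972+0.089) = 200411114929/51579747100 ≈ 3.885 in

Q = 200411114929/51579747100 in ≈ 3.885 in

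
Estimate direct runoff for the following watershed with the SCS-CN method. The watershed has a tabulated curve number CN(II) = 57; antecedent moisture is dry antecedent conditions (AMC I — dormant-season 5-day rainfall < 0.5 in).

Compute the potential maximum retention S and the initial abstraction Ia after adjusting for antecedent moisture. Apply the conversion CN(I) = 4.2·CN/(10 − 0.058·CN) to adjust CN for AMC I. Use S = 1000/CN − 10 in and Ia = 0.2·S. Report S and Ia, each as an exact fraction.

S = 21500/1197 in ≈ 17.962 in; Ia = 4300/1197 in ≈ 3.592 in

Adjust CN=57 to AMC I: 4.2·57/(10 − 0.058·57) → (1197/5) ÷ (3347/500) = 119700/3347 ≈ 35.763
Retention S: 1000/CN − 10 with CN=35.763 → S = 21500/1197 ≈ 17.962 in
Ia = 0.2·(21500/1197) = 4300/1197 in ≈ 3.592 in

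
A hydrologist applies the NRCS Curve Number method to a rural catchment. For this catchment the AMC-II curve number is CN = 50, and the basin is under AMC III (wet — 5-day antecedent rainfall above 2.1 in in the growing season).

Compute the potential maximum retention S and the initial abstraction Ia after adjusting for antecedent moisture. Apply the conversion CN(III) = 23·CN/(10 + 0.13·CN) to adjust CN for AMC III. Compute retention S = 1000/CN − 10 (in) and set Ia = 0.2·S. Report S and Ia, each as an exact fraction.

S = 100/23 in ≈ 4.348 in; Ia = 20/23 in ≈ 0.870 in

CN(III) from CN(II)=50: (23·50)/(10 + 0.13·50) = 2300/33 ≈ 69.697
S = 1000/(2300/33) − 10 = 100/23 in ≈ 4.348 in
Ia = 0.2S: 0.2·4.348 = 0.870 in (exactly 20/23)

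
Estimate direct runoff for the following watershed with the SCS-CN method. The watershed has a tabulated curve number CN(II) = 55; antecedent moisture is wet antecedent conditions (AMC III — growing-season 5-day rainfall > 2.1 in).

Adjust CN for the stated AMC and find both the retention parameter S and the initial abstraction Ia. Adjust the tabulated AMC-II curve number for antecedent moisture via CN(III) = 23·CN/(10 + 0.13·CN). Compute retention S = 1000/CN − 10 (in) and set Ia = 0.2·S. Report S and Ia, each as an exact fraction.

CN(III) from CN(II)=55: (23·55)/(10 + 0.13·55) = 25300/343 ≈ 73.761
Retention S: 1000/CN − 10 with CN=73.761 → S = 900/253 ≈ 3.557 in
Ia = 0.2S: 0.2·3.557 = 0.711 in (exactly 180/253)

S = 900/253 in ≈ 3.557 in; Ia = 180/253 in ≈ 0.711 in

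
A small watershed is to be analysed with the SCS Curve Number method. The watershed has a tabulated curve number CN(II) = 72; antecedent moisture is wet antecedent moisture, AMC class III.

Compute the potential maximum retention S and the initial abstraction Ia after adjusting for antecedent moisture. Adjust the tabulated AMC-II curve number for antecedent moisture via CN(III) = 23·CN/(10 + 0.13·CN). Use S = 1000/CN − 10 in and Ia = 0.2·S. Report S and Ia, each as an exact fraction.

Wet (AMC III): CN(III) = 23·72/(10 + 0.13·72) = 1656/(484/25) = 10350/121 ≈ 85.537
Max retention: S = 1000/(10350/121) − 10 = 350/207 in (≈ 1.691 in)
Initial abstraction Ia = S/5 = (350/207)/5 = 70/207 ≈ 0.338 in

S = 350/207 in ≈ 1.691 in; Ia = 70/207 in ≈ 0.338 in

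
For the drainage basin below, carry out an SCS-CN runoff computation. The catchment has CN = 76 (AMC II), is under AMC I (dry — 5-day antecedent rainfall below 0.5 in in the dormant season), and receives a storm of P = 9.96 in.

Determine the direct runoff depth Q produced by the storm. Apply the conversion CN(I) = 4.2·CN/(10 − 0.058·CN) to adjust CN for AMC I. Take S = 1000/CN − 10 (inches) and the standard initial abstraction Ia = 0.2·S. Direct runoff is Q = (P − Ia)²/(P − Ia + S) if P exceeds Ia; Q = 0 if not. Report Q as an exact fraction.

CN(I) from CN(II)=76: (4.2·76)/(10 − 0.058·76) = 13300/233 ≈ 57.082
S = 1000/(13300/233) − 10 = 1000/133 in ≈ 7.519 in
Initial abstraction Ia = S/5 = (1000/133)/5 = 200/133 ≈ 1.504 in
Since P=9.960 > Ia=1.504: effective rainfall P−Ia = 28117/3325 in
Q = (28117/3325)²/((28117/3325) + 1000/133) = (790565689/11055625)/(53117/3325) = 790565689/176614025 in ≈ 4.476 in

Q = 790565689/176614025 in ≈ 4.476 in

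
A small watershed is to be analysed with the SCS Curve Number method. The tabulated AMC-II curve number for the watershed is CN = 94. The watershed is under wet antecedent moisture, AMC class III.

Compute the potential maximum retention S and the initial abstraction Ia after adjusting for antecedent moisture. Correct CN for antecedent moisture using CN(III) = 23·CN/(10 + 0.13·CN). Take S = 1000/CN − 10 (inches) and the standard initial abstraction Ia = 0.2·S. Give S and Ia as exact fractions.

Adjust CN=94 to AMC III: 23·94/(10 + 0.13·94) → 2162 ÷ (1111/50) = 108100/1111 ≈ 97.300
Retention S: 1000/CN − 10 with CN=97.300 → S = 300/1081 ≈ 0.278 in
Initial abstraction Ia = S/5 = (300/1081)/5 = 60/1081 ≈ 0.056 in

S = 300/1081 in ≈ 0.278 in; Ia = 60/1081 in ≈ 0.056 in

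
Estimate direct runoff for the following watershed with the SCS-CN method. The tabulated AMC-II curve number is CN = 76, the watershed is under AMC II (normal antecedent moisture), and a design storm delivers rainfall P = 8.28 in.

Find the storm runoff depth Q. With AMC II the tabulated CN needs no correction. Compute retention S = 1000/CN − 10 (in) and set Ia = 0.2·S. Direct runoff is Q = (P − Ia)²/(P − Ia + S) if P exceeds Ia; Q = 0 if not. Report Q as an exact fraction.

Q = 4399563/812725 in ≈ 5.413 in

AMC II — tabulated CN = 76 applies directly.
S = 1000/76 − 10 = 60/19 in ≈ 3.158 in
Ia = 0.2S: 0.2·3.158 = 0.632 in (exactly 12/19)
P − Ia = 8.280 − 0.632 = 3633/475 ≈ 7.648 in (> 0, runoff occurs)
Q: (3633/475)² ÷ (5133/475) = 4399563/812725 in (≈ 5.413 in)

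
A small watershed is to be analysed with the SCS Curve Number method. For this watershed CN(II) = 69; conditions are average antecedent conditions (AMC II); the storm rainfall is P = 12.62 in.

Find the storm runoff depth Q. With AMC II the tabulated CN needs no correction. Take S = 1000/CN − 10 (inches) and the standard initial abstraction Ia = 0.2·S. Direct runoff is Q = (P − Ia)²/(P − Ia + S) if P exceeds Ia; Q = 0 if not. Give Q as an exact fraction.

CN(II) = 69; AMC II needs no correction.
S = 1000/69 − 10 = 310/69 in ≈ 4.493 in
Ia = 0.2·(310/69) = 62/69 in ≈ 0.899 in
Excess rainfall: 12.620 − 0.899 = 11.721 in; P > Ia so Q > 0
Q: (40439/3450)² ÷ (55939/3450) = 1635312721/192989550 in (≈ 8.474 in)

Q = 1635312721/192989550 in ≈ 8.474 in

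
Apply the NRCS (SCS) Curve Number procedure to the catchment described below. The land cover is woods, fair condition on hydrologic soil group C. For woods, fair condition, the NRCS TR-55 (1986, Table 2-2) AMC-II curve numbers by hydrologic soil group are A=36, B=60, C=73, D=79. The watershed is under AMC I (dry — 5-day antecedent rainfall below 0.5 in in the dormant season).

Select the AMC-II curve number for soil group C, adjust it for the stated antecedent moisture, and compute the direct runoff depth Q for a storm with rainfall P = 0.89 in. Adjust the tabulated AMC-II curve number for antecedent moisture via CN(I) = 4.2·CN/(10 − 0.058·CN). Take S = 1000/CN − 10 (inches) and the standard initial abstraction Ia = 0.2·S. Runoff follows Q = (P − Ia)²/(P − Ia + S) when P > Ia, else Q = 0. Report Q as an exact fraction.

NRCS table: woods, fair condition, soil group C → CN(II) = 73
Dry (AMC I): CN(I) = 4.2·73/(10 − 0.058·73) = (1533/5)/(2883/500) = 51100/961 ≈ 53.174
Retention S: 1000/CN − 10 with CN=53.174 → S = 4500/511 ≈ 8.806 in
Ia = 0.2·(4500/511) = 900/511 in ≈ 1.761 in
P = 0.890 ≤ Ia = 1.761 in: entire storm abstracted, Q = 0.

Q = 0 in ≈ 0.000 in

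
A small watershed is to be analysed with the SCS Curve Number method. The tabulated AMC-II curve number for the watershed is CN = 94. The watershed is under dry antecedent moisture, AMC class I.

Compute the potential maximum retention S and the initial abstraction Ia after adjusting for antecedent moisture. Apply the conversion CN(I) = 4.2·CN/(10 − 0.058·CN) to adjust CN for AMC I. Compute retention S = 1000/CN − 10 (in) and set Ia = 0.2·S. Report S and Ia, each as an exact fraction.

S = 500/329 in ≈ 1.520 in; Ia = 100/329 in ≈ 0.304 in

CN(I) from CN(II)=94: (4.2·94)/(10 − 0.058·94) = 32900/379 ≈ 86.807
Retention S: 1000/CN − 10 with CN=86.807 → S = 500/329 ≈ 1.520 in
Ia = 0.2·(500/329) = 100/329 in ≈ 0.304 in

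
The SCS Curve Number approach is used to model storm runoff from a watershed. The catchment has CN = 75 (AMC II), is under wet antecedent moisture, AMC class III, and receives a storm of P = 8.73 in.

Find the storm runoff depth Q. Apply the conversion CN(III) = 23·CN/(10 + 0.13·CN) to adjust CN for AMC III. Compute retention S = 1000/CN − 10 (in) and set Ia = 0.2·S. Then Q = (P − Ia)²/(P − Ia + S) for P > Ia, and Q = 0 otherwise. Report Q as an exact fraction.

Q = 3391548169/470835300 in ≈ 7.203 in

Adjust CN=75 to AMC III: 23·75/(10 + 0.13·75) → 1725 ÷ (79/4) = 6900/79 ≈ 87.342
Max retention: S = 1000/(6900/79) − 10 = 100/69 in (≈ 1.449 in)
Ia = 0.2·(100/69) = 20/69 in ≈ 0.290 in
Since P=8.730 > Ia=0.290: effective rainfall P−Ia = 58237/6900 in
Runoff Q = (P−Ia)²/(P−Ia+S) = (8.440)²/(8.440+1.449) = 3391548169/470835300 ≈ 7.203 in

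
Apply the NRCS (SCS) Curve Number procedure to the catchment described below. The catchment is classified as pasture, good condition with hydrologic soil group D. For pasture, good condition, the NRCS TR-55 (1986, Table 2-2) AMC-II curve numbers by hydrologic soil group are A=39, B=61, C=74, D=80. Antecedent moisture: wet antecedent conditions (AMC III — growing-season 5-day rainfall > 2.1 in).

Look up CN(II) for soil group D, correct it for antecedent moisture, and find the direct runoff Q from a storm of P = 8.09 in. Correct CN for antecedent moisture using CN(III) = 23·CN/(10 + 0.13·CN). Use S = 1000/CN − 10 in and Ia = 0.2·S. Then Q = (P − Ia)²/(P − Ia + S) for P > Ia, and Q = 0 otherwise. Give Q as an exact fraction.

NRCS table: pasture, good condition, soil group D → CN(II) = 80
Wet (AMC III): CN(III) = 23·80/(10 + 0.13·80) = 1840/(102/5) = 4600/51 ≈ 90.196
S = 1000/(4600/51) − 10 = 25/23 in ≈ 1.087 in
Ia = 0.2S: 0.2·1.087 = 0.217 in (exactly 5/23)
P − Ia = 8.090 − 0.217 = 18107/2300 ≈ 7.873 in (> 0, runoff occurs)
Runoff Q = (P−Ia)²/(P−Ia+S) = (7.873)²/(7.873+1.087) = 327863449/47396100 ≈ 6.918 in

Q = 327863449/47396100 in ≈ 6.918 in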